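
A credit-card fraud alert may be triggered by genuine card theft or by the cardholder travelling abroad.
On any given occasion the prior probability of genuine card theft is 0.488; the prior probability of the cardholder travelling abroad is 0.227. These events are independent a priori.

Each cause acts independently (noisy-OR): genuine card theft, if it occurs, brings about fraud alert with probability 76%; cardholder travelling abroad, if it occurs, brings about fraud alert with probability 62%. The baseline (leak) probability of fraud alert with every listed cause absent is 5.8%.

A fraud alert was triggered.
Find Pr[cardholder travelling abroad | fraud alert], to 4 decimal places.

Under noisy-OR, P(fraud alert | causes) = 1 − (1−0.058)·∏(1−qᵢ) over the active causes.
Weight on cardholder travelling abroad=true, given the evidence: 0.074620 + 0.101259 = 0.175879
Normalizer over all consistent configurations: 0.058·0.512·0.773 + 0.64204·0.512·0.227 + 0.77392·0.488·0.773 + 0.91409·0.488·0.227 = 0.490775
Posterior = 0.175879 / 0.490775 ≈ 0.3584

Pr[cardholder travelling abroad | fraud alert] ≈ 0.3584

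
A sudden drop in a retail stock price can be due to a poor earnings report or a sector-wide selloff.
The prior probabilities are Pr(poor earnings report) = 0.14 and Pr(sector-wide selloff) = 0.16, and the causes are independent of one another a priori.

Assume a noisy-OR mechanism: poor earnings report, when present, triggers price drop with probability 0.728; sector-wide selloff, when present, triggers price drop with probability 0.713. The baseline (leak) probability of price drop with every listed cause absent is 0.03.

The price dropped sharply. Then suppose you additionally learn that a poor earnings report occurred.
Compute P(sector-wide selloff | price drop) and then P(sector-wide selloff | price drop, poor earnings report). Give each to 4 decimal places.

P(sector-wide selloff | price drop) ≈ 0.5257; P(sector-wide selloff | price drop, poor earnings report) ≈ 0.1930

Under noisy-OR, P(price drop | causes) = 1 − (1−0.03)·∏(1−qᵢ) over the active causes.
P(price drop) = 0.03*0.86*0.84 + 0.72161*0.86*0.16 + 0.73616*0.14*0.84 + 0.924278*0.14*0.16 = 0.021672 + 0.099294 + 0.086572 + 0.020704 = 0.228242
The sector-wide selloff-present share is 0.099294 + 0.020704 = 0.119998.
P(sector-wide selloff | price drop) = 0.119998 / 0.228242 ≈ 0.5257

Now condition on the additional information:
P(price drop | poor earnings report) = 0.73616·0.84 + 0.924278·0.16 = 0.618374 + 0.147884 = 0.766258
Of this, 0.147884 comes from 0.924278·0.16 (the sector-wide selloff=true cases).
P(sector-wide selloff | price drop, poor earnings report) = 0.147884 / 0.766258 ≈ 0.1930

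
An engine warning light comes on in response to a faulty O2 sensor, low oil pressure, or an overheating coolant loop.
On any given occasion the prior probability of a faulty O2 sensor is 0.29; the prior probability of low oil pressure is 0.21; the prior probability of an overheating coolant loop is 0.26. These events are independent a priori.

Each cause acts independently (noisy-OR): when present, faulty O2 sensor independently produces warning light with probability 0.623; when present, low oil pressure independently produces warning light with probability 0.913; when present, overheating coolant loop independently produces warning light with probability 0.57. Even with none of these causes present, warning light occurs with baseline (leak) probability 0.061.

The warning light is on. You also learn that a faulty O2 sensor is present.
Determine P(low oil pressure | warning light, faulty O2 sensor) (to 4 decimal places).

Under noisy-OR, P(warning light | causes) = 1 − (1−0.061)·∏(1−qᵢ) over the active causes.
Weight on low oil pressure=true, given the evidence: 0.150614 + 0.053877 = 0.204491
The normalizing constant is 0.645997·0.79·0.74 + 0.847779·0.79·0.26 + 0.969202·0.21·0.74 + 0.986757·0.21·0.26 = 0.756275
P(low oil pressure | warning light, faulty O2 sensor) = 0.204491/0.756275 ≈ 0.2704

P(low oil pressure | warning light, faulty O2 sensor) ≈ 0.2704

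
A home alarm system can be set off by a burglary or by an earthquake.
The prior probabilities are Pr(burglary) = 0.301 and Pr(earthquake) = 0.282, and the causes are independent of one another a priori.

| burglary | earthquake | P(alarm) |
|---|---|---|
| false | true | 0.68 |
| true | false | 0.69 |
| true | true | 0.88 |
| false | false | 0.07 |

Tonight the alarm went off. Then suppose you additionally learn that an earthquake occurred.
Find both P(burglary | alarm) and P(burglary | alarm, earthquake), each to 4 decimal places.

P(alarm) = 0.07*0.699*0.718 + 0.68*0.699*0.282 + 0.69*0.301*0.718 + 0.88*0.301*0.282 = 0.035132 + 0.134040 + 0.149121 + 0.074696 = 0.392989
Restricting to configurations with burglary present: 0.149121 + 0.074696 = 0.223817.
So P(burglary | alarm) = 0.223817/0.392989 ≈ 0.5695.

With the extra evidence:
Sum P(alarm|·) weighted by the priors over both values of burglary:
  P(alarm | earthquake) = 0.68·0.699 + 0.88·0.301
        = 0.475320 + 0.264880 = 0.740200
Configurations with burglary contribute 0.264880, so
  P(burglary | alarm, earthquake) = 0.264880 / 0.740200 ≈ 0.3578

P(burglary | alarm) ≈ 0.5695; P(burglary | alarm, earthquake) ≈ 0.3578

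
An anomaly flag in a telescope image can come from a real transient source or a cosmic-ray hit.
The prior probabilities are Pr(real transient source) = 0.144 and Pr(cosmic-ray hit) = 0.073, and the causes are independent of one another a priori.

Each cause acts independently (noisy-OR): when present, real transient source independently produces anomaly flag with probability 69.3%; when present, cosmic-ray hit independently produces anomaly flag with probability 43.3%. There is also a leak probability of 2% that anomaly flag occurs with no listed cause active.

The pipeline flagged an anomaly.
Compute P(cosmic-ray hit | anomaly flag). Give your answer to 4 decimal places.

P(cosmic-ray hit | anomaly flag) ≈ 0.2504

Under noisy-OR, P(anomaly flag | causes) = 1 − (1−0.02)·∏(1−qᵢ) over the active causes.
Enumerate the 4 (real transient source, cosmic-ray hit) configurations and weight by the priors:
  P(anomaly flag) = 0.02*0.856*0.927 + 0.44434*0.856*0.073 + 0.69914*0.144*0.927 + 0.829412*0.144*0.073
        = 0.015870 + 0.027766 + 0.093327 + 0.008719 = 0.145682
Keeping only the cosmic-ray hit-present terms gives 0.036485, so
  P(cosmic-ray hit | anomaly flag) = 0.036485 / 0.145682 ≈ 0.2504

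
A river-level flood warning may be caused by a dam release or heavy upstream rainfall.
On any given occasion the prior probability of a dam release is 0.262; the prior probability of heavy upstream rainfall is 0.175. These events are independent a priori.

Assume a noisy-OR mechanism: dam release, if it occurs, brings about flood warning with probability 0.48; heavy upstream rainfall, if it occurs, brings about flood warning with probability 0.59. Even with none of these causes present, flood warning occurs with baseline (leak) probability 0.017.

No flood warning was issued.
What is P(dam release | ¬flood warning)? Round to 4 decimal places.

Under noisy-OR, P(flood warning | causes) = 1 − (1−0.017)·∏(1−qᵢ) over the active causes.
For the numerator, keep only dam release=true terms: 0.110487 + 0.009609 = 0.120096
Denominator P(¬flood warning): 0.983*0.738*0.825 + 0.40303*0.738*0.175 + 0.51116*0.262*0.825 + 0.209576*0.262*0.175 = 0.770647
Posterior = 0.120096 / 0.770647 ≈ 0.1558

P(dam release | ¬flood warning) ≈ 0.1558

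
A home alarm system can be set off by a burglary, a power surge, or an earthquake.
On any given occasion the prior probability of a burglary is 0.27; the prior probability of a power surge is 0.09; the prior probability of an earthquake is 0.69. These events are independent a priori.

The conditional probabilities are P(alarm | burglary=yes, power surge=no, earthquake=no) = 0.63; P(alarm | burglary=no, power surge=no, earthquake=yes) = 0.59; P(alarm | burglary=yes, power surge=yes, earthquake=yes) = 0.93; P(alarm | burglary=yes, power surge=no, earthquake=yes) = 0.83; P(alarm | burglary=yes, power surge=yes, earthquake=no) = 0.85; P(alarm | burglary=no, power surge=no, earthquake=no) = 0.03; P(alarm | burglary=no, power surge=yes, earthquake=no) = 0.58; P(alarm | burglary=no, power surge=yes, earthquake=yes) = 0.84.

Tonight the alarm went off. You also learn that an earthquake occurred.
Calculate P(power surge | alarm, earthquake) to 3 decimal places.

P(power surge | alarm, earthquake) ≈ 0.115

By total probability over the 4 (burglary, power surge) configurations:
  P(alarm | earthquake) = 0.59·0.73·0.91 + 0.84·0.73·0.09 + 0.83·0.27·0.91 + 0.93·0.27·0.09
        = 0.391937 + 0.055188 + 0.203931 + 0.022599 = 0.673655
Configurations with power surge contribute 0.077787, so
  P(power surge | alarm, earthquake) = 0.077787 / 0.673655 ≈ 0.115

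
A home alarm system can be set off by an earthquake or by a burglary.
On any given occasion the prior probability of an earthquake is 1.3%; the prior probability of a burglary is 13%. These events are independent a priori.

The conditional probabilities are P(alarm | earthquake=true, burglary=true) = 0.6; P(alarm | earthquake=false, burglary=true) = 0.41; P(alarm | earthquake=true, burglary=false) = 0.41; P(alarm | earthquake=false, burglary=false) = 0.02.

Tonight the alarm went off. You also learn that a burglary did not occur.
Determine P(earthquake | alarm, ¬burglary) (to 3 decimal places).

For the numerator, keep only earthquake=true terms: 0.41·0.013 = 0.005330
The normalizing constant is 0.02·0.987 + 0.41·0.013 = 0.025070
Posterior = 0.005330 / 0.025070 ≈ 0.213

P(earthquake | alarm, ¬burglary) ≈ 0.213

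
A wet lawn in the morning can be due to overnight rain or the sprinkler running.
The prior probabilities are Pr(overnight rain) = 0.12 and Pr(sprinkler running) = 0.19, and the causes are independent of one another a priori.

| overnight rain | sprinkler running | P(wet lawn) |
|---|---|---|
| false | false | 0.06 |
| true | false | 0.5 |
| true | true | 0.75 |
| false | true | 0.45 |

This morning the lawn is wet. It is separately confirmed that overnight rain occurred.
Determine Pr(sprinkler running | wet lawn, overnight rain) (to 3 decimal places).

P(wet lawn | overnight rain) = 0.5·0.81 + 0.75·0.19 = 0.405000 + 0.142500 = 0.547500
Restricting to configurations with sprinkler running present: 0.75·0.19 = 0.142500.
So P(sprinkler running | wet lawn, overnight rain) = 0.142500/0.547500 ≈ 0.260.

Pr(sprinkler running | wet lawn, overnight rain) ≈ 0.260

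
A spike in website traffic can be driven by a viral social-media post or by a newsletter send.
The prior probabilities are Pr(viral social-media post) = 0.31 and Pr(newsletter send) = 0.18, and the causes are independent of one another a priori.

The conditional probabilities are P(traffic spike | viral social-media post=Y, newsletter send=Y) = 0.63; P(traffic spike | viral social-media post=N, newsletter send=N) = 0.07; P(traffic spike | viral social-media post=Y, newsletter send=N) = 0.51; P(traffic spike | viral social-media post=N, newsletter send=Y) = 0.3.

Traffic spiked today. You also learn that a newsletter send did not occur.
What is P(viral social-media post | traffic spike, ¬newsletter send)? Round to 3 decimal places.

P(viral social-media post | traffic spike, ¬newsletter send) ≈ 0.766

Enumerate both values of viral social-media post and weight by the priors:
  P(traffic spike | ¬newsletter send) = 0.07·0.69 + 0.51·0.31
        = 0.048300 + 0.158100 = 0.206400
Keeping only the viral social-media post-present terms gives 0.158100, so
  P(viral social-media post | traffic spike, ¬newsletter send) = 0.158100 / 0.206400 ≈ 0.766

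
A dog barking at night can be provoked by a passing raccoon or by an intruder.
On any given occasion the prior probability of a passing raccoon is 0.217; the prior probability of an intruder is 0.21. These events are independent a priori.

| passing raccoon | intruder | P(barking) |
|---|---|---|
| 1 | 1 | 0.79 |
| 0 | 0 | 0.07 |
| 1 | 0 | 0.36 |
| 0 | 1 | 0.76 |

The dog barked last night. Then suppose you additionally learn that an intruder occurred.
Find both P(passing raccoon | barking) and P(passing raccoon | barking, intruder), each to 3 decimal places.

Weight on passing raccoon=true, given the evidence: 0.061715 + 0.036000 = 0.097715
Denominator P(barking): 0.07×0.783×0.79 + 0.76×0.783×0.21 + 0.36×0.217×0.79 + 0.79×0.217×0.21 = 0.265982
Posterior = 0.097715 / 0.265982 ≈ 0.367

Now also conditioning on intruder=true:
Numerator (weight on configurations with passing raccoon): 0.79×0.217 = 0.171430
Normalizer over all consistent configurations: 0.76×0.783 + 0.79×0.217 = 0.766510
Posterior = 0.171430 / 0.766510 ≈ 0.224
This is intercausal reasoning (explaining away): once intruder accounts for the barking, passing raccoon becomes less likely.

P(passing raccoon | barking) ≈ 0.367; P(passing raccoon | barking, intruder) ≈ 0.224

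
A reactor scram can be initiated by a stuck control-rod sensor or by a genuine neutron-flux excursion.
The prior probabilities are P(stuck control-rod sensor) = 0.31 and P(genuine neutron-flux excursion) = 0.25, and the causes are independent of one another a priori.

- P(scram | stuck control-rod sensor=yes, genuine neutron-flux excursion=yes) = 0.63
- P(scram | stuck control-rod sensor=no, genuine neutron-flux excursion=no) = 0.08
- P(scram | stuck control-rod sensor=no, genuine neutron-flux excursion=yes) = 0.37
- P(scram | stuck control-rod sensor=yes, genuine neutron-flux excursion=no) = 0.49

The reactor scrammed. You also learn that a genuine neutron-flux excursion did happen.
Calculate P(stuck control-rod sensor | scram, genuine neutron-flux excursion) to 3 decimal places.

Weight on stuck control-rod sensor=true, given the evidence: 0.63*0.31 = 0.195300
Denominator P(scram | genuine neutron-flux excursion): 0.37*0.69 + 0.63*0.31 = 0.450600
Posterior = 0.195300 / 0.450600 ≈ 0.433

P(stuck control-rod sensor | scram, genuine neutron-flux excursion) ≈ 0.433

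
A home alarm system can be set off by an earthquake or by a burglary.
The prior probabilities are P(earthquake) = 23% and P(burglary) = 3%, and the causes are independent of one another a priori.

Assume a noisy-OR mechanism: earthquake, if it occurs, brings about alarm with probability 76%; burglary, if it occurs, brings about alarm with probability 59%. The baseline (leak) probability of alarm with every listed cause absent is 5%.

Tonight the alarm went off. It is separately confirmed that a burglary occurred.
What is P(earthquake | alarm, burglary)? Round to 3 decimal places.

P(earthquake | alarm, burglary) ≈ 0.307

Under noisy-OR, P(alarm | causes) = 1 − (1−0.05)·∏(1−qᵢ) over the active causes.
P(alarm | burglary) = 0.6105×0.77 + 0.90652×0.23 = 0.470085 + 0.208500 = 0.678585
Restricting to configurations with earthquake present: 0.90652×0.23 = 0.208500.
Hence the posterior is 0.208500/0.678585 ≈ 0.307.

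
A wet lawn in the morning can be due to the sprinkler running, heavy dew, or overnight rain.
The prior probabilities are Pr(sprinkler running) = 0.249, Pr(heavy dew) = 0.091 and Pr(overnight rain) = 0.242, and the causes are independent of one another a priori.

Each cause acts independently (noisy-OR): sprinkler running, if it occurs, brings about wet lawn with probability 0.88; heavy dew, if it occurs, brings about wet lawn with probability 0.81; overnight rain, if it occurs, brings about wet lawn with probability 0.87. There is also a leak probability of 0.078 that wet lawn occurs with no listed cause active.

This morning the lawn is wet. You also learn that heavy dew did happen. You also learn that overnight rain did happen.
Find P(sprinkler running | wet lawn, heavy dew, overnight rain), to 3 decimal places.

Under noisy-OR, P(wet lawn | causes) = 1 − (1−0.078)·∏(1−qᵢ) over the active causes.
P(wet lawn | heavy dew, overnight rain) = 0.977227*0.751 + 0.997267*0.249 = 0.733897 + 0.248319 = 0.982216
Restricting to configurations with sprinkler running present: 0.997267*0.249 = 0.248319.
P(sprinkler running | wet lawn, heavy dew, overnight rain) = 0.248319 / 0.982216 ≈ 0.253

P(sprinkler running | wet lawn, heavy dew, overnight rain) ≈ 0.253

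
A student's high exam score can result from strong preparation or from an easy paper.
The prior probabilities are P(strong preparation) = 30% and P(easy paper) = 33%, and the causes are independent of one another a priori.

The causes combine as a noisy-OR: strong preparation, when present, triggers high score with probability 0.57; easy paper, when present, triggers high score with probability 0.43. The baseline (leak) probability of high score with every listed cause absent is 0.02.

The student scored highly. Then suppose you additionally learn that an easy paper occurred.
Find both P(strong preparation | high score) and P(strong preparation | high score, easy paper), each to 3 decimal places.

Under noisy-OR, P(high score | causes) = 1 − (1−0.02)·∏(1−qᵢ) over the active causes.
P(high score) = 0.02*0.7*0.67 + 0.4414*0.7*0.33 + 0.5786*0.3*0.67 + 0.759802*0.3*0.33 = 0.009380 + 0.101963 + 0.116299 + 0.075220 = 0.302862
The strong preparation-present share is 0.116299 + 0.075220 = 0.191519.
Hence the posterior is 0.191519/0.302862 ≈ 0.632.

Now also conditioning on easy paper=true:
P(high score | easy paper) = 0.4414*0.7 + 0.759802*0.3 = 0.308980 + 0.227941 = 0.536921
The strong preparation-present share is 0.759802*0.3 = 0.227941.
So P(strong preparation | high score, easy paper) = 0.227941/0.536921 ≈ 0.425.
This is intercausal reasoning (explaining away): once easy paper accounts for the high score, strong preparation becomes less likely.

P(strong preparation | high score) ≈ 0.632; P(strong preparation | high score, easy paper) ≈ 0.425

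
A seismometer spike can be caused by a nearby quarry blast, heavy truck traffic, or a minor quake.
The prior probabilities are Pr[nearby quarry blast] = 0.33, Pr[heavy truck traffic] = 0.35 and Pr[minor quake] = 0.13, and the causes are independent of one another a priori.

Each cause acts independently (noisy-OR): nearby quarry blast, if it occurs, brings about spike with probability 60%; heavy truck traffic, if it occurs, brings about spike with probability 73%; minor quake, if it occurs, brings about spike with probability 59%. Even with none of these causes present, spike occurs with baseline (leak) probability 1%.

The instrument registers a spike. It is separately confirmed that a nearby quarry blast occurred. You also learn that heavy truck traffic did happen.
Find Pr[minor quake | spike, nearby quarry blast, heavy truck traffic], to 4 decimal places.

Under noisy-OR, P(spike | causes) = 1 − (1−0.01)·∏(1−qᵢ) over the active causes.
By total probability over both values of minor quake:
  P(spike | nearby quarry blast, heavy truck traffic) = 0.89308*0.87 + 0.956163*0.13
        = 0.776980 + 0.124301 = 0.901281
The terms with minor quake present sum to 0.124301, so
  P(minor quake | spike, nearby quarry blast, heavy truck traffic) = 0.124301 / 0.901281 ≈ 0.1379

Pr[minor quake | spike, nearby quarry blast, heavy truck traffic] ≈ 0.1379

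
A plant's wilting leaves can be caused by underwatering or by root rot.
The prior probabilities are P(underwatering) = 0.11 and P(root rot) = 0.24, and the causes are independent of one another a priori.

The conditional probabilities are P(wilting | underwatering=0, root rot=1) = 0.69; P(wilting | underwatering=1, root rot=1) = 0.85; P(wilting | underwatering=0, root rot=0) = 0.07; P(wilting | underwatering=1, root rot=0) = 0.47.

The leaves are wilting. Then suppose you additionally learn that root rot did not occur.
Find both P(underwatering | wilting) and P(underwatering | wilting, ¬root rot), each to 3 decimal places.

For the numerator, keep only underwatering=true terms: 0.039292 + 0.022440 = 0.061732
Denominator P(wilting): 0.07×0.89×0.76 + 0.69×0.89×0.24 + 0.47×0.11×0.76 + 0.85×0.11×0.24 = 0.256464
P(underwatering | wilting) = 0.061732/0.256464 ≈ 0.241

With the extra evidence:
For the numerator, keep only underwatering=true terms: 0.47*0.11 = 0.051700
Denominator P(wilting | ¬root rot): 0.07*0.89 + 0.47*0.11 = 0.114000
Posterior = 0.051700 / 0.114000 ≈ 0.454

P(underwatering | wilting) ≈ 0.241; P(underwatering | wilting, ¬root rot) ≈ 0.454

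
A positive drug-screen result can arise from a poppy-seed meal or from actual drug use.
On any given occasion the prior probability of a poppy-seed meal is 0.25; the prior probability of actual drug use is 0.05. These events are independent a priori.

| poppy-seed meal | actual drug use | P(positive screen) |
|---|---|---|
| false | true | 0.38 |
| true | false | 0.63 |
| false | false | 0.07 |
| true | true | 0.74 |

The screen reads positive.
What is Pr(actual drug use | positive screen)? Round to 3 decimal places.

Pr(actual drug use | positive screen) ≈ 0.105

Numerator (weight on configurations with actual drug use): 0.014250 + 0.009250 = 0.023500
Denominator P(positive screen): 0.07*0.75*0.95 + 0.38*0.75*0.05 + 0.63*0.25*0.95 + 0.74*0.25*0.05 = 0.223000
Posterior = 0.023500 / 0.223000 ≈ 0.105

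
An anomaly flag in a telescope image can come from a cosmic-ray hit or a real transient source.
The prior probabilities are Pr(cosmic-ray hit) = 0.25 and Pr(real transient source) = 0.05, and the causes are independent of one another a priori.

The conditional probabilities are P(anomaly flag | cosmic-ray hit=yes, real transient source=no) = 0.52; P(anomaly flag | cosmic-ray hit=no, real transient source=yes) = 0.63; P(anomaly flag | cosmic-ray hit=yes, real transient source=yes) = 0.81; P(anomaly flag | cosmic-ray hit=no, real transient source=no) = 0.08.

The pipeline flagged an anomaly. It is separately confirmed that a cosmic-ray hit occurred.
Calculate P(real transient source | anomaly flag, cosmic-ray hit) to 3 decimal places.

P(anomaly flag | cosmic-ray hit) = 0.52·0.95 + 0.81·0.05 = 0.494000 + 0.040500 = 0.534500
The real transient source-present share is 0.81·0.05 = 0.040500.
P(real transient source | anomaly flag, cosmic-ray hit) = 0.040500 / 0.534500 ≈ 0.076

P(real transient source | anomaly flag, cosmic-ray hit) ≈ 0.076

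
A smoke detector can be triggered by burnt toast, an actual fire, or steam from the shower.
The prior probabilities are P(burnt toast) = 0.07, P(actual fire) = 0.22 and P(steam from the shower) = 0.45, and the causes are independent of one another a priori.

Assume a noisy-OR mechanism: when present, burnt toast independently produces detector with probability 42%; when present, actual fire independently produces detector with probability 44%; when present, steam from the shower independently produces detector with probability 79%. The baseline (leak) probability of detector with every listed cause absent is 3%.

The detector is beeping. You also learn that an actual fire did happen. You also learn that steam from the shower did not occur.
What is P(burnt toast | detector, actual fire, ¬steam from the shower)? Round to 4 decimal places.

Under noisy-OR, P(detector | causes) = 1 − (1−0.03)·∏(1−qᵢ) over the active causes.
Numerator (weight on configurations with burnt toast): 0.684944·0.07 = 0.047946
Denominator P(detector | actual fire, ¬steam from the shower): 0.4568·0.93 + 0.684944·0.07 = 0.472770
P(burnt toast | detector, actual fire, ¬steam from the shower) = 0.047946/0.472770 ≈ 0.1014

P(burnt toast | detector, actual fire, ¬steam from the shower) ≈ 0.1014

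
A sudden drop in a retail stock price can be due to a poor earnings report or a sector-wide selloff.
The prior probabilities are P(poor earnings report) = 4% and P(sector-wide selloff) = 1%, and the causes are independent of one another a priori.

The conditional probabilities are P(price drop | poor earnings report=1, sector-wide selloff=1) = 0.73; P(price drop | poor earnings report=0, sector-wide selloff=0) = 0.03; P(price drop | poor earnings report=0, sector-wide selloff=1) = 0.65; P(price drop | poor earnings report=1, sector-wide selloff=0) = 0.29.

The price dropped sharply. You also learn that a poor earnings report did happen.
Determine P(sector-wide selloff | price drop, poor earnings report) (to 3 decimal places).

Weight on sector-wide selloff=true, given the evidence: 0.73×0.01 = 0.007300
Denominator P(price drop | poor earnings report): 0.29×0.99 + 0.73×0.01 = 0.294400
Posterior = 0.007300 / 0.294400 ≈ 0.025

P(sector-wide selloff | price drop, poor earnings report) ≈ 0.025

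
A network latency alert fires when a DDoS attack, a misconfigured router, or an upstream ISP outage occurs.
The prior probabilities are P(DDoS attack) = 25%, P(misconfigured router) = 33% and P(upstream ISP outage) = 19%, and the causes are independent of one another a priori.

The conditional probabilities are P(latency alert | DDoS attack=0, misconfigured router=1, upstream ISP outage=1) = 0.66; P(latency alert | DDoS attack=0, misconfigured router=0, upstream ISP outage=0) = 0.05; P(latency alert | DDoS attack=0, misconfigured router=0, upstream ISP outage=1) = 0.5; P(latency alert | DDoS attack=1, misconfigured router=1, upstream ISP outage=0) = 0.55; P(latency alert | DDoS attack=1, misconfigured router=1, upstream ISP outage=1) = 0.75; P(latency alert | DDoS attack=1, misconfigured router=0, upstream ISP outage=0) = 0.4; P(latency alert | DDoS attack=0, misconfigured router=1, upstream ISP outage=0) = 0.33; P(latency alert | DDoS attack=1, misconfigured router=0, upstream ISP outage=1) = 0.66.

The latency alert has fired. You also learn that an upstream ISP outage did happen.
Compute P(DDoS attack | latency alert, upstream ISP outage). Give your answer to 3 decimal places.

By total probability over the 4 (DDoS attack, misconfigured router) configurations:
  P(latency alert | upstream ISP outage) = 0.5*0.75*0.67 + 0.66*0.75*0.33 + 0.66*0.25*0.67 + 0.75*0.25*0.33
        = 0.251250 + 0.163350 + 0.110550 + 0.061875 = 0.587025
The terms with DDoS attack present sum to 0.172425, so
  P(DDoS attack | latency alert, upstream ISP outage) = 0.172425 / 0.587025 ≈ 0.294

P(DDoS attack | latency alert, upstream ISP outage) ≈ 0.294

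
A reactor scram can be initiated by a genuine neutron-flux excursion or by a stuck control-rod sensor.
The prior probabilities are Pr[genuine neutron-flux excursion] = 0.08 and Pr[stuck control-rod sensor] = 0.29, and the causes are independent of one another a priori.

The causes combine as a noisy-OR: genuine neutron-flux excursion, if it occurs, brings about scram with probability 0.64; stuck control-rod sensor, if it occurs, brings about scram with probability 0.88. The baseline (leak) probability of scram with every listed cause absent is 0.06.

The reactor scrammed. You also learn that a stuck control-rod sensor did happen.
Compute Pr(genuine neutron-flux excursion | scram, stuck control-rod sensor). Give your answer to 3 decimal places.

Pr(genuine neutron-flux excursion | scram, stuck control-rod sensor) ≈ 0.086

Under noisy-OR, P(scram | causes) = 1 − (1−0.06)·∏(1−qᵢ) over the active causes.
P(scram | stuck control-rod sensor) = 0.8872·0.92 + 0.959392·0.08 = 0.816224 + 0.076751 = 0.892975
Restricting to configurations with genuine neutron-flux excursion present: 0.959392·0.08 = 0.076751.
Hence the posterior is 0.076751/0.892975 ≈ 0.086.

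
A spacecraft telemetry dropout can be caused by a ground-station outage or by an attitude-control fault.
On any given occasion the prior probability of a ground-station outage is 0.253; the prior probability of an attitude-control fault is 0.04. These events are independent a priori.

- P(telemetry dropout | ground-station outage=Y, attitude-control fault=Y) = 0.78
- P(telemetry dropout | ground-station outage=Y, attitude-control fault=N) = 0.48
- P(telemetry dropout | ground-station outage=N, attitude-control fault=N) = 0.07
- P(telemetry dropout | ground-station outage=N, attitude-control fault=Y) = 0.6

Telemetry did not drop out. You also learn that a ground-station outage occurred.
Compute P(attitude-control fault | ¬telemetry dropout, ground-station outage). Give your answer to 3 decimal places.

P(attitude-control fault | ¬telemetry dropout, ground-station outage) ≈ 0.017

Sum P(¬telemetry dropout|·) weighted by the priors over both values of attitude-control fault:
  P(¬telemetry dropout | ground-station outage) = 0.52×0.96 + 0.22×0.04
        = 0.499200 + 0.008800 = 0.508000
Keeping only the attitude-control fault-present terms gives 0.008800, so
  P(attitude-control fault | ¬telemetry dropout, ground-station outage) = 0.008800 / 0.508000 ≈ 0.017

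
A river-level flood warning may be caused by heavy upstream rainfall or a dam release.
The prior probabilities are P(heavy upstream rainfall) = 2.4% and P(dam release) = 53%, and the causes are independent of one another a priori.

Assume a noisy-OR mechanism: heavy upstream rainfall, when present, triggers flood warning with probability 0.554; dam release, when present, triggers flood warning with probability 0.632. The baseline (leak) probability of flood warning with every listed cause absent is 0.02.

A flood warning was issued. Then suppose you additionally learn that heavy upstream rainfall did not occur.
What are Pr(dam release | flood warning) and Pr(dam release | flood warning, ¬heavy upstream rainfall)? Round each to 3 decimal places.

Under noisy-OR, P(flood warning | causes) = 1 − (1−0.02)·∏(1−qᵢ) over the active causes.
P(flood warning) = 0.02*0.976*0.47 + 0.63936*0.976*0.53 + 0.56292*0.024*0.47 + 0.839155*0.024*0.53 = 0.009174 + 0.330728 + 0.006350 + 0.010674 = 0.356926
Of this, 0.341402 comes from 0.330728 + 0.010674 (the dam release=true cases).
So P(dam release | flood warning) = 0.341402/0.356926 ≈ 0.957.

Now also conditioning on heavy upstream rainfall≠true:
P(flood warning | ¬heavy upstream rainfall) = 0.02·0.47 + 0.63936·0.53 = 0.009400 + 0.338861 = 0.348261
Restricting to configurations with dam release present: 0.63936·0.53 = 0.338861.
P(dam release | flood warning, ¬heavy upstream rainfall) = 0.338861 / 0.348261 ≈ 0.973
With heavy upstream rainfall excluded, dam release must carry more of the explanatory weight for the flood warning.

Pr(dam release | flood warning) ≈ 0.957; Pr(dam release | flood warning, ¬heavy upstream rainfall) ≈ 0.973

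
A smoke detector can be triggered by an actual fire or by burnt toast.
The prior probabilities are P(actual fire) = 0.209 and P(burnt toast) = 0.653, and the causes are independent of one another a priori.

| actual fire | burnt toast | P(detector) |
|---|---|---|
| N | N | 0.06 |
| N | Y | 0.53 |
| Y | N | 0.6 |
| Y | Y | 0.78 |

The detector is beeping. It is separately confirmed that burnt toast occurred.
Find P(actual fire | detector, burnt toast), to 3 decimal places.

P(actual fire | detector, burnt toast) ≈ 0.280

Numerator (weight on configurations with actual fire): 0.78×0.209 = 0.163020
Denominator P(detector | burnt toast): 0.53×0.791 + 0.78×0.209 = 0.582250
P(actual fire | detector, burnt toast) = 0.163020/0.582250 ≈ 0.280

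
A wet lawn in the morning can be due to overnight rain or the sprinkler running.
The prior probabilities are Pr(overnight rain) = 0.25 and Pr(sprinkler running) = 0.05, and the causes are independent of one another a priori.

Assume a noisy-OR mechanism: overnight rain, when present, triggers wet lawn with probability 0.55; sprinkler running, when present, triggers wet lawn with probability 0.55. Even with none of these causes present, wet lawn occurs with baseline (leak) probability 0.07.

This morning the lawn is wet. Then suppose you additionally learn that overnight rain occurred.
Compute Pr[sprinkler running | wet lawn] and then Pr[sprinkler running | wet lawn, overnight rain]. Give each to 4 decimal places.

Pr[sprinkler running | wet lawn] ≈ 0.1453; Pr[sprinkler running | wet lawn, overnight rain] ≈ 0.0684

Under noisy-OR, P(wet lawn | causes) = 1 − (1−0.07)·∏(1−qᵢ) over the active causes.
Sum P(wet lawn|·) weighted by the priors over the 4 (overnight rain, sprinkler running) configurations:
  P(wet lawn) = 0.07*0.75*0.95 + 0.5815*0.75*0.05 + 0.5815*0.25*0.95 + 0.811675*0.25*0.05
        = 0.049875 + 0.021806 + 0.138106 + 0.010146 = 0.219933
Keeping only the sprinkler running-present terms gives 0.031952, so
  P(sprinkler running | wet lawn) = 0.031952 / 0.219933 ≈ 0.1453

Now condition on the additional information:
For the numerator, keep only sprinkler running=true terms: 0.811675×0.05 = 0.040584
Denominator P(wet lawn | overnight rain): 0.5815×0.95 + 0.811675×0.05 = 0.593009
P(sprinkler running | wet lawn, overnight rain) = 0.040584/0.593009 ≈ 0.0684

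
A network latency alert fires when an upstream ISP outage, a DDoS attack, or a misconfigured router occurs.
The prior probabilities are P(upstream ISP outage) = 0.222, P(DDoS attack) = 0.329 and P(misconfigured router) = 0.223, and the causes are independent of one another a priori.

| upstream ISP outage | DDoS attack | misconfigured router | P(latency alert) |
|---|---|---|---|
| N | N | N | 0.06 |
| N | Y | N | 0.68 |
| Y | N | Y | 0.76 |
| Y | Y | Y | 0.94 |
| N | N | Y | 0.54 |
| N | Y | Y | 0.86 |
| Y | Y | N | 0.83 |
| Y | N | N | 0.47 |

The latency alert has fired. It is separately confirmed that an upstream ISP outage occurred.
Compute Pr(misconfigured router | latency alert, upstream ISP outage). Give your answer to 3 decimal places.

Pr(misconfigured router | latency alert, upstream ISP outage) ≈ 0.285

P(latency alert | upstream ISP outage) = 0.47*0.671*0.777 + 0.76*0.671*0.223 + 0.83*0.329*0.777 + 0.94*0.329*0.223 = 0.245042 + 0.113721 + 0.212175 + 0.068965 = 0.639903
Of this, 0.182686 comes from 0.113721 + 0.068965 (the misconfigured router=true cases).
Hence the posterior is 0.182686/0.639903 ≈ 0.285.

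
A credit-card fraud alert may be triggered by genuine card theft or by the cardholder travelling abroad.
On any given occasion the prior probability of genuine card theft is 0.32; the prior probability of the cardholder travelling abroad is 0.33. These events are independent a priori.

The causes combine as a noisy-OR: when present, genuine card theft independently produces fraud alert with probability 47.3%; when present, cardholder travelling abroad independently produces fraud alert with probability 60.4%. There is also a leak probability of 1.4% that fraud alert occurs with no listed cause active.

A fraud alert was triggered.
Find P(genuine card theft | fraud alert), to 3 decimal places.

P(genuine card theft | fraud alert) ≈ 0.566

Under noisy-OR, P(fraud alert | causes) = 1 − (1−0.014)·∏(1−qᵢ) over the active causes.
P(fraud alert) = 0.014×0.68×0.67 + 0.609544×0.68×0.33 + 0.480378×0.32×0.67 + 0.79423×0.32×0.33 = 0.006378 + 0.136782 + 0.102993 + 0.083871 = 0.330024
Of this, 0.186864 comes from 0.102993 + 0.083871 (the genuine card theft=true cases).
Hence the posterior is 0.186864/0.330024 ≈ 0.566.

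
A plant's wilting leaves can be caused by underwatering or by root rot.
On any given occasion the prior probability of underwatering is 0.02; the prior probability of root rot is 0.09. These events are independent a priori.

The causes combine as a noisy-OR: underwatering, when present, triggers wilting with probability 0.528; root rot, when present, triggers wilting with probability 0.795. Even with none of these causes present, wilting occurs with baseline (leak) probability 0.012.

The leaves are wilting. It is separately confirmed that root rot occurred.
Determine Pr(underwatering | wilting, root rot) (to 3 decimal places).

Pr(underwatering | wilting, root rot) ≈ 0.023

Under noisy-OR, P(wilting | causes) = 1 − (1−0.012)·∏(1−qᵢ) over the active causes.
Sum P(wilting|·) weighted by the priors over both values of underwatering:
  P(wilting | root rot) = 0.79746×0.98 + 0.904401×0.02
        = 0.781511 + 0.018088 = 0.799599
Keeping only the underwatering-present terms gives 0.018088, so
  P(underwatering | wilting, root rot) = 0.018088 / 0.799599 ≈ 0.023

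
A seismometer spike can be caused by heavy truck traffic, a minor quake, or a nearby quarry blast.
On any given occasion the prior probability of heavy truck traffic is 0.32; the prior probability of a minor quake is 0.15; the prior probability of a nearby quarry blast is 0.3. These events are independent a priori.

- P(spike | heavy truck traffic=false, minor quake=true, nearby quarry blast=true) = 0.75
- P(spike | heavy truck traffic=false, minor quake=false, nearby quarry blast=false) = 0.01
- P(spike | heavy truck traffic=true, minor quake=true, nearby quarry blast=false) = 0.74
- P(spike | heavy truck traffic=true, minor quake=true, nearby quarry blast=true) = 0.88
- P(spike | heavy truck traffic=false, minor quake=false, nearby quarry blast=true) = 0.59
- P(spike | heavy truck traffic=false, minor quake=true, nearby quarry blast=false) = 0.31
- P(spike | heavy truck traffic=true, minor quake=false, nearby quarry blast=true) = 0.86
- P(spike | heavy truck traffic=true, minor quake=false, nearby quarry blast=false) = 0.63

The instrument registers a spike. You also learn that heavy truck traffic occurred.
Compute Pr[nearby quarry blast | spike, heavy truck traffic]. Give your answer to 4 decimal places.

Enumerate the 4 (minor quake, nearby quarry blast) configurations and weight by the priors:
  P(spike | heavy truck traffic) = 0.63·0.85·0.7 + 0.86·0.85·0.3 + 0.74·0.15·0.7 + 0.88·0.15·0.3
        = 0.374850 + 0.219300 + 0.077700 + 0.039600 = 0.711450
Keeping only the nearby quarry blast-present terms gives 0.258900, so
  P(nearby quarry blast | spike, heavy truck traffic) = 0.258900 / 0.711450 ≈ 0.3639

Pr[nearby quarry blast | spike, heavy truck traffic] ≈ 0.3639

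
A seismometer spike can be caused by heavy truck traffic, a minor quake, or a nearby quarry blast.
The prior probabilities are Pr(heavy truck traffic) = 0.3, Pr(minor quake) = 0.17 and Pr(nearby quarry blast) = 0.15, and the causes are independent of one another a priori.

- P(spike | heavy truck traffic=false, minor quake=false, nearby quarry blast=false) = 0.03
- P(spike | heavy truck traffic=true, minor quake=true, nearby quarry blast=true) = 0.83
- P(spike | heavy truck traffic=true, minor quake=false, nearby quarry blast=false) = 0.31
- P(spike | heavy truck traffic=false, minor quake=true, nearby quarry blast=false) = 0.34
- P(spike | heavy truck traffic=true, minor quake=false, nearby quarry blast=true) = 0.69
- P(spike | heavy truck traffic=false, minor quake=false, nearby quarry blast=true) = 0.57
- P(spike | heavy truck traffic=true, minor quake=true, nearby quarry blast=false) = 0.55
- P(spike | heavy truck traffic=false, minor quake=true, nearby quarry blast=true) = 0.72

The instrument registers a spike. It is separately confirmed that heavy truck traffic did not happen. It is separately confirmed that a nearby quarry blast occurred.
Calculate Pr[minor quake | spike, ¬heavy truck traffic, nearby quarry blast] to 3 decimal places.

Sum P(spike|·) weighted by the priors over both values of minor quake:
  P(spike | ¬heavy truck traffic, nearby quarry blast) = 0.57×0.83 + 0.72×0.17
        = 0.473100 + 0.122400 = 0.595500
The terms with minor quake present sum to 0.122400, so
  P(minor quake | spike, ¬heavy truck traffic, nearby quarry blast) = 0.122400 / 0.595500 ≈ 0.206

Pr[minor quake | spike, ¬heavy truck traffic, nearby quarry blast] ≈ 0.206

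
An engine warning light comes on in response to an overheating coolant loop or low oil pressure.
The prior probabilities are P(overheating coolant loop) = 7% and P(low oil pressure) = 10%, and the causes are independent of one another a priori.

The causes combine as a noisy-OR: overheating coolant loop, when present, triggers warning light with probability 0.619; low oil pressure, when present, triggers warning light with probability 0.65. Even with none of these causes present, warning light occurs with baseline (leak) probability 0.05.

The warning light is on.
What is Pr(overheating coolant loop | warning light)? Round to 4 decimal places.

Pr(overheating coolant loop | warning light) ≈ 0.3082

Under noisy-OR, P(warning light | causes) = 1 − (1−0.05)·∏(1−qᵢ) over the active causes.
P(warning light) = 0.05*0.93*0.9 + 0.6675*0.93*0.1 + 0.63805*0.07*0.9 + 0.873317*0.07*0.1 = 0.041850 + 0.062078 + 0.040197 + 0.006113 = 0.150238
The overheating coolant loop-present share is 0.040197 + 0.006113 = 0.046310.
Hence the posterior is 0.046310/0.150238 ≈ 0.3082.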